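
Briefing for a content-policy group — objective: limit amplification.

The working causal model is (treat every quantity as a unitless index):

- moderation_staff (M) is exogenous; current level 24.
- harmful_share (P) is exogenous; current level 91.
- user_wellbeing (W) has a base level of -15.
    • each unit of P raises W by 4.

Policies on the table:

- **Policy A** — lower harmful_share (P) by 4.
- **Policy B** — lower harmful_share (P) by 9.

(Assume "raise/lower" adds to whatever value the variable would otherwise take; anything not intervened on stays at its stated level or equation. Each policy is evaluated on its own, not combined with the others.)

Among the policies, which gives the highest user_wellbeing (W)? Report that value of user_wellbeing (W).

Policy A (P − 4):
  P = 91 − 4 = 87
  W = -15 + 4·87 = 333
Policy B (P − 9):
  P = 91 − 9 = 82
  W = -15 + 4·82 = 313
Comparing — Policy A: W=333, Policy B: W=313. Highest is 333 (Policy A).

333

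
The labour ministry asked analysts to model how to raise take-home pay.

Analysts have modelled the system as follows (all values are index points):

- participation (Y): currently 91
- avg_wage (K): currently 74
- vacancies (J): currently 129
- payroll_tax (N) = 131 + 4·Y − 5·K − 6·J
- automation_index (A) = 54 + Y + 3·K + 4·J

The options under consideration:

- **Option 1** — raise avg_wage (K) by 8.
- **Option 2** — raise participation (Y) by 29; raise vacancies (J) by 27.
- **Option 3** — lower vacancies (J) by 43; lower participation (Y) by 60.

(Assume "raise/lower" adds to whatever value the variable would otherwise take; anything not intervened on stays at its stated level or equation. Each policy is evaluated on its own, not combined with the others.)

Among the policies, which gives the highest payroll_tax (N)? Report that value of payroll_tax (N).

Option 1 (K + 8):
  Y = 91
  K = 74 + 8 = 82
  J = 129
  N = 131 + 4·91 − 5·82 − 6·129 = -689
Option 2 (Y + 29, J + 27):
  Y = 91 + 29 = 120
  K = 74
  J = 129 + 27 = 156
  N = 131 + 4·120 − 5·74 − 6·156 = -695
Option 3 (J − 43, Y − 60):
  Y = 91 − 60 = 31
  K = 74
  J = 129 − 43 = 86
  N = 131 + 4·31 − 5·74 − 6·86 = -631
Comparing — Option 1: N=-689, Option 2: N=-695, Option 3: N=-631. Highest is -631 (Option 3).

-631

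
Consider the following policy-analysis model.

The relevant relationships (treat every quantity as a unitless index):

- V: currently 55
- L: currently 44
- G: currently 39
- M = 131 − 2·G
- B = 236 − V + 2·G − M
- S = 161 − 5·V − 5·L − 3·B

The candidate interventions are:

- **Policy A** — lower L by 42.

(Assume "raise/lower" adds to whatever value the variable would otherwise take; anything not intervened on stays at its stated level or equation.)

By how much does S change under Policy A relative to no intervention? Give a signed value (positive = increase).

210

Baseline:
  V = 55
  L = 44
  G = 39
  M = 131 − 2·39 = 53
  B = 236 − 55 + 2·39 − 53 = 206
  S = 161 − 5·55 − 5·44 − 3·206 = -952
Policy A (L − 42):
  V = 55
  L = 44 − 42 = 2
  G = 39
  M = 131 − 2·39 = 53
  B = 236 − 55 + 2·39 − 53 = 206
  S = 161 − 5·55 − 5·2 − 3·206 = -742
Change in S: -742 − (-952) = 210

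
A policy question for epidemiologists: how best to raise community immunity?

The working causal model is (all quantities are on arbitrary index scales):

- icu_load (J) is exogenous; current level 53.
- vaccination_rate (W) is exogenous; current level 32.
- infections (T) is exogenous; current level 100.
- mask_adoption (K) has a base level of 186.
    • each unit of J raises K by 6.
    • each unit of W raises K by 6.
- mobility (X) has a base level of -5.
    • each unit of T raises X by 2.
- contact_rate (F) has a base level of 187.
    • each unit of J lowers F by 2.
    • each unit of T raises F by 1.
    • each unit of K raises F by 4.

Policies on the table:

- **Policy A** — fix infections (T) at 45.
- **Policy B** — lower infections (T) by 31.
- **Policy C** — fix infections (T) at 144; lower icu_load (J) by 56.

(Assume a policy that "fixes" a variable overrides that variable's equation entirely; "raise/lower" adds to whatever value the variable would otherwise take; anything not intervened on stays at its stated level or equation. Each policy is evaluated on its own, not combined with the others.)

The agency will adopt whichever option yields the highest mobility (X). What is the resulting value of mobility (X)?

Policy A (T := 45):
  T = 45
  X = -5 + 2·45 = 85
Policy B (T − 31):
  T = 100 − 31 = 69
  X = -5 + 2·69 = 133
Policy C (T := 144, J − 56):
  T = 144
  X = -5 + 2·144 = 283
Comparing — Policy A: X=85, Policy B: X=133, Policy C: X=283. Highest is 283 (Policy C).

283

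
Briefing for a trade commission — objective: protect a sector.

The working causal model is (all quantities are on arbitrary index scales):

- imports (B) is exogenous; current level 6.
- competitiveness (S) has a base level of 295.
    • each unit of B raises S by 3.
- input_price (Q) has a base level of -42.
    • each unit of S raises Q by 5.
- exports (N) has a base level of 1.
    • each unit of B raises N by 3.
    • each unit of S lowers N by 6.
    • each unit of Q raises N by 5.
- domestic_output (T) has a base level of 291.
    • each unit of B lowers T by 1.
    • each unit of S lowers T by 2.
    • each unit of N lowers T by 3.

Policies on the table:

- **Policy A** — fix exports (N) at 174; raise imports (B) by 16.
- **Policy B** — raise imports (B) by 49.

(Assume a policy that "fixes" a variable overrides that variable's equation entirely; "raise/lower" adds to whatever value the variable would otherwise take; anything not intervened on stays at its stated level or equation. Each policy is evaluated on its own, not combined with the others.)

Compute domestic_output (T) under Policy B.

Policy B (B + 49):
  B = 6 + 49 = 55
  S = 295 + 3·55 = 460
  Q = -42 + 5·460 = 2258
  N = 1 + 3·55 − 6·460 + 5·2258 = 8696
  T = 291 − 55 − 2·460 − 3·8696 = -26772

-26772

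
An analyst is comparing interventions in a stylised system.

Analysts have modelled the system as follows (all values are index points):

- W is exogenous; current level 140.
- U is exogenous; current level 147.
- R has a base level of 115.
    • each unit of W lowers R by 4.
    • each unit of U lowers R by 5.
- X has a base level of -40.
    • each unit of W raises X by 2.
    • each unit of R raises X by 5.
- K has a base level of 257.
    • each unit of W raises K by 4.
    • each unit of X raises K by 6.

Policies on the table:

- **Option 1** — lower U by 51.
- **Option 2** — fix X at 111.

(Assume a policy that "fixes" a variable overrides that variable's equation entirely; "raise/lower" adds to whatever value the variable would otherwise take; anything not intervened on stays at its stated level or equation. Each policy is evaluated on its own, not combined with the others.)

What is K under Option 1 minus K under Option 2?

Option 1 (U − 51):
  W = 140
  U = 147 − 51 = 96
  R = 115 − 4·140 − 5·96 = -925
  X = -40 + 2·140 + 5·(-925) = -4385
  K = 257 + 4·140 + 6·(-4385) = -25493
Option 2 (X := 111):
  W = 140
  U = 147
  R = 115 − 4·140 − 5·147 = -1180
  X = 111
  K = 257 + 4·140 + 6·111 = 1483
K: -25493 − 1483 = -26976

-26976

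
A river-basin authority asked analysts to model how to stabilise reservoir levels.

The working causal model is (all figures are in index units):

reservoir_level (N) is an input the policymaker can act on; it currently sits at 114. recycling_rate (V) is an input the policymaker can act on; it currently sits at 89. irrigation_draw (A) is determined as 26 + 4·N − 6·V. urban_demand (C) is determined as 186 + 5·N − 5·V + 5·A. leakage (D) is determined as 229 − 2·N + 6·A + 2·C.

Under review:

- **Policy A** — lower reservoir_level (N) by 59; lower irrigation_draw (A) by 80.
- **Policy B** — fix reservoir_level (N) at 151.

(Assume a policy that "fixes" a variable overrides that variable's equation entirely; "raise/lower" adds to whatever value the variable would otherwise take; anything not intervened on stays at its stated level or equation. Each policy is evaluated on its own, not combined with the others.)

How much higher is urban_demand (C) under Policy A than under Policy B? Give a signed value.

-2800

Policy A (N − 59, A − 80):
  N = 114 − 59 = 55
  V = 89
  A = 26 + 4·55 − 6·89 (−80 from intervention) = -368
  C = 186 + 5·55 − 5·89 + 5·(-368) = -1824
Policy B (N := 151):
  N = 151
  V = 89
  A = 26 + 4·151 − 6·89 = 96
  C = 186 + 5·151 − 5·89 + 5·96 = 976
C: -1824 − 976 = -2800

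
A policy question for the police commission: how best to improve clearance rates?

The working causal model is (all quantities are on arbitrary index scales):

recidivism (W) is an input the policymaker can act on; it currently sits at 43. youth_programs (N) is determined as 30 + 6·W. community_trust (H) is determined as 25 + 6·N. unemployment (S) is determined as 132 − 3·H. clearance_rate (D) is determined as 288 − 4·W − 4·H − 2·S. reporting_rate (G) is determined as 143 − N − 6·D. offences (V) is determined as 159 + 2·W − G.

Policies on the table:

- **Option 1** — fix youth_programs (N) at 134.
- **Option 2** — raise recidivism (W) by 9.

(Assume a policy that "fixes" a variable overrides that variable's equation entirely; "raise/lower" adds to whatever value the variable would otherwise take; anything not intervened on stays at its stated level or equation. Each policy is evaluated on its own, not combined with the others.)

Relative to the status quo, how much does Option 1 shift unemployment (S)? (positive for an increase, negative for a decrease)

Baseline:
  W = 43
  N = 30 + 6·43 = 288
  H = 25 + 6·288 = 1753
  S = 132 − 3·1753 = -5127
Option 1 (N := 134):
  W = 43
  N = 134
  H = 25 + 6·134 = 829
  S = 132 − 3·829 = -2355
Change in S: -2355 − (-5127) = 2772

2772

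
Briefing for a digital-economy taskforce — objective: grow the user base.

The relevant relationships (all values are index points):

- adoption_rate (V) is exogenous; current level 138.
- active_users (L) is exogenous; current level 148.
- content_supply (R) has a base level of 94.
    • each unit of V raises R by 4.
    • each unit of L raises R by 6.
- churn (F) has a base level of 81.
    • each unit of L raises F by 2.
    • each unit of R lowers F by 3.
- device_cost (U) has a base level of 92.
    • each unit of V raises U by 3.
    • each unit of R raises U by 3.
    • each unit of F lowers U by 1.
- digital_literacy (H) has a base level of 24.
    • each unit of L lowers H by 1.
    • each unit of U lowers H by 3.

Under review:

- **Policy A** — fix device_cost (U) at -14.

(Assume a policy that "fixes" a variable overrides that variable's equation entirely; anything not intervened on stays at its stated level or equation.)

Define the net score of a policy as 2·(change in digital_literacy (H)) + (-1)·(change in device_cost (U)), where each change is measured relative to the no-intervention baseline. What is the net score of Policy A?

Baseline:
  V = 138
  L = 148
  R = 94 + 4·138 + 6·148 = 1534
  F = 81 + 2·148 − 3·1534 = -4225
  U = 92 + 3·138 + 3·1534 − (-4225) = 9333
  H = 24 − 148 − 3·9333 = -28123
Policy A (U := -14):
  V = 138
  L = 148
  R = 94 + 4·138 + 6·148 = 1534
  F = 81 + 2·148 − 3·1534 = -4225
  U = -14
  H = 24 − 148 − 3·(-14) = -82
ΔH = -82 − (-28123) = 28041; ΔU = -14 − 9333 = -9347
Score = 2·28041 + (-1)·(-9347) = 65429

65429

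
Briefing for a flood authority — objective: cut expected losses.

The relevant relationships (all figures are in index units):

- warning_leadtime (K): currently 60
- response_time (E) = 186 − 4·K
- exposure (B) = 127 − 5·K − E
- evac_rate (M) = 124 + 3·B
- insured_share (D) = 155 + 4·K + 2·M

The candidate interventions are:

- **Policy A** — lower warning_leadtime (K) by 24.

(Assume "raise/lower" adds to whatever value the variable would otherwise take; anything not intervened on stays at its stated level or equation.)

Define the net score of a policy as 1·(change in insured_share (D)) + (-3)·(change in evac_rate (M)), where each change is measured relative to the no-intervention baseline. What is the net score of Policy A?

-168

Baseline:
  K = 60
  E = 186 − 4·60 = -54
  B = 127 − 5·60 − (-54) = -119
  M = 124 + 3·(-119) = -233
  D = 155 + 4·60 + 2·(-233) = -71
Policy A (K − 24):
  K = 60 − 24 = 36
  E = 186 − 4·36 = 42
  B = 127 − 5·36 − 42 = -95
  M = 124 + 3·(-95) = -161
  D = 155 + 4·36 + 2·(-161) = -23
ΔD = -23 − (-71) = 48; ΔM = -161 − (-233) = 72
Score = 1·48 + (-3)·72 = -168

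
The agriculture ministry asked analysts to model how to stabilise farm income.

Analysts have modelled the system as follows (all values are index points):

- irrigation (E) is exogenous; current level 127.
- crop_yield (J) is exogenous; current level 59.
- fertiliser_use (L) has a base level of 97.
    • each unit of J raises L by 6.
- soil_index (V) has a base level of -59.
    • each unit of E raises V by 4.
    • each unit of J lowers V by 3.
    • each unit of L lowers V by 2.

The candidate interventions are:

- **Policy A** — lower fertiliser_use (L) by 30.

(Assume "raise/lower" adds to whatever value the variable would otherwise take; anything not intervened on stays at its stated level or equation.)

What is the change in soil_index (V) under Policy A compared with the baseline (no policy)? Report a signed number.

Baseline:
  E = 127
  J = 59
  L = 97 + 6·59 = 451
  V = -59 + 4·127 − 3·59 − 2·451 = -630
Policy A (L − 30):
  E = 127
  J = 59
  L = 97 + 6·59 (−30 from intervention) = 421
  V = -59 + 4·127 − 3·59 − 2·421 = -570
Change in V: -570 − (-630) = 60

60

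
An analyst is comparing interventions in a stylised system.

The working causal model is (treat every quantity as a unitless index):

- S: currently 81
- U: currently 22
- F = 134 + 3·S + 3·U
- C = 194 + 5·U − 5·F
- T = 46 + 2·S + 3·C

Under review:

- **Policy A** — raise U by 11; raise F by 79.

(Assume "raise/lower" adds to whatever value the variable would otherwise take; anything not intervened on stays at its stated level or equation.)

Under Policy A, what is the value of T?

-7040

Policy A (U + 11, F + 79):
  S = 81
  U = 22 + 11 = 33
  F = 134 + 3·81 + 3·33 (+79 from intervention) = 555
  C = 194 + 5·33 − 5·555 = -2416
  T = 46 + 2·81 + 3·(-2416) = -7040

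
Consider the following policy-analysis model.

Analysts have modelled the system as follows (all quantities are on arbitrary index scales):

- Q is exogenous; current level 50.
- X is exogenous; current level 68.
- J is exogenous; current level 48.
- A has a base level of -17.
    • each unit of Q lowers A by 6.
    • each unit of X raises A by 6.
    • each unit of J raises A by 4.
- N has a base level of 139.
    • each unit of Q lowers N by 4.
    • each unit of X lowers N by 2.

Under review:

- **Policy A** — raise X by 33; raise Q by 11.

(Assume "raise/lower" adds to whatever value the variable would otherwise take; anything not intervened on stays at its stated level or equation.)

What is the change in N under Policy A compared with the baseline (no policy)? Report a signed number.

-110

Baseline:
  Q = 50
  X = 68
  N = 139 − 4·50 − 2·68 = -197
Policy A (X + 33, Q + 11):
  Q = 50 + 11 = 61
  X = 68 + 33 = 101
  N = 139 − 4·61 − 2·101 = -307
Change in N: -307 − (-197) = -110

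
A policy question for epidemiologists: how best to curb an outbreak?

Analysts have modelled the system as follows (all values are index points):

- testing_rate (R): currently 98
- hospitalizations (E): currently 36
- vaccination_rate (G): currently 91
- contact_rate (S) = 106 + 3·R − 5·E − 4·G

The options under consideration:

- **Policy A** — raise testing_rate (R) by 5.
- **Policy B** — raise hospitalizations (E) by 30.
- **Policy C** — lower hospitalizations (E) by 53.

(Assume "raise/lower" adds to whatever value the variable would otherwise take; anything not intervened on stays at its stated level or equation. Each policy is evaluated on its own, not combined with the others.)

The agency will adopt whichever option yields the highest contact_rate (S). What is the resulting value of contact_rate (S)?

Policy A (R + 5):
  R = 98 + 5 = 103
  E = 36
  G = 91
  S = 106 + 3·103 − 5·36 − 4·91 = -129
Policy B (E + 30):
  R = 98
  E = 36 + 30 = 66
  G = 91
  S = 106 + 3·98 − 5·66 − 4·91 = -294
Policy C (E − 53):
  R = 98
  E = 36 − 53 = -17
  G = 91
  S = 106 + 3·98 − 5·(-17) − 4·91 = 121
Comparing — Policy A: S=-129, Policy B: S=-294, Policy C: S=121. Highest is 121 (Policy C).

121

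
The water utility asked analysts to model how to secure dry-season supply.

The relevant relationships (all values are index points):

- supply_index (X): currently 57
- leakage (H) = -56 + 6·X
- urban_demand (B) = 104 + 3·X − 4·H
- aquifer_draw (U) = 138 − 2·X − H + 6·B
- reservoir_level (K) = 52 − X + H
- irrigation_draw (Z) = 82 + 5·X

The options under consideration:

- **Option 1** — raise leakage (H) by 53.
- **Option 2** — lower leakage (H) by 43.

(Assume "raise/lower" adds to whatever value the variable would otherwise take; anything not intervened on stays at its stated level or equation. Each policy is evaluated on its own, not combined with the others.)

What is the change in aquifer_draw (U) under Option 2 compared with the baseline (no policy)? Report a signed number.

Baseline:
  X = 57
  H = -56 + 6·57 = 286
  B = 104 + 3·57 − 4·286 = -869
  U = 138 − 2·57 − 286 + 6·(-869) = -5476
Option 2 (H − 43):
  X = 57
  H = -56 + 6·57 (−43 from intervention) = 243
  B = 104 + 3·57 − 4·243 = -697
  U = 138 − 2·57 − 243 + 6·(-697) = -4401
Change in U: -4401 − (-5476) = 1075

1075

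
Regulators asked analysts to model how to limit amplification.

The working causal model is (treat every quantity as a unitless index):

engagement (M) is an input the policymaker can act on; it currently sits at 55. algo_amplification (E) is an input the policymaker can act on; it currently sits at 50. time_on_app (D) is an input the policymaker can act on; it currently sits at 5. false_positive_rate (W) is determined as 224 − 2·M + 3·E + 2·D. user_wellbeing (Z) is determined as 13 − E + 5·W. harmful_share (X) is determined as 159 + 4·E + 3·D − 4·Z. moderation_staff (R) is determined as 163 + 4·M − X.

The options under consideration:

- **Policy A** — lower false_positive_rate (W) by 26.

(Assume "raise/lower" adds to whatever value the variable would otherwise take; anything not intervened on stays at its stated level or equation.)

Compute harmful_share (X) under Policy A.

-4438

Policy A (W − 26):
  M = 55
  E = 50
  D = 5
  W = 224 − 2·55 + 3·50 + 2·5 (−26 from intervention) = 248
  Z = 13 − 50 + 5·248 = 1203
  X = 159 + 4·50 + 3·5 − 4·1203 = -4438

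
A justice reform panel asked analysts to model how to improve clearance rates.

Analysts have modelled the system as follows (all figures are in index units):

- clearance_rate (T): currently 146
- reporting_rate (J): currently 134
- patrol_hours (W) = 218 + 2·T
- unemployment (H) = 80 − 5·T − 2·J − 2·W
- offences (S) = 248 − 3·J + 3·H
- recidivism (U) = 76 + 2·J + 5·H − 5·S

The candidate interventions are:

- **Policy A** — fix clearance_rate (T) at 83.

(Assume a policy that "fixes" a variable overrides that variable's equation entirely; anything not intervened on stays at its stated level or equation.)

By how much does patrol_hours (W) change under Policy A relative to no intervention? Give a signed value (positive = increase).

-126

Baseline:
  T = 146
  W = 218 + 2·146 = 510
Policy A (T := 83):
  T = 83
  W = 218 + 2·83 = 384
Change in W: 384 − 510 = -126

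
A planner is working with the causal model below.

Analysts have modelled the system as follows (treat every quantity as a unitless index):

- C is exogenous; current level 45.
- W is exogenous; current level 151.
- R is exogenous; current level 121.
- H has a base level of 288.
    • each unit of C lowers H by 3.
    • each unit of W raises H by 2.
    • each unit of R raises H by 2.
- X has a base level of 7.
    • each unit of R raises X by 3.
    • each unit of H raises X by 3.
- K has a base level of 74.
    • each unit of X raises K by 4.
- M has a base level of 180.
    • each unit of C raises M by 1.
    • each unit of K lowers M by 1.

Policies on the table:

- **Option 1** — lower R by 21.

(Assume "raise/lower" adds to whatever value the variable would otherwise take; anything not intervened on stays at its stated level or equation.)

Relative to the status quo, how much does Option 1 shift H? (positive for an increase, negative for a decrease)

-42

Baseline:
  C = 45
  W = 151
  R = 121
  H = 288 − 3·45 + 2·151 + 2·121 = 697
Option 1 (R − 21):
  C = 45
  W = 151
  R = 121 − 21 = 100
  H = 288 − 3·45 + 2·151 + 2·100 = 655
Change in H: 655 − 697 = -42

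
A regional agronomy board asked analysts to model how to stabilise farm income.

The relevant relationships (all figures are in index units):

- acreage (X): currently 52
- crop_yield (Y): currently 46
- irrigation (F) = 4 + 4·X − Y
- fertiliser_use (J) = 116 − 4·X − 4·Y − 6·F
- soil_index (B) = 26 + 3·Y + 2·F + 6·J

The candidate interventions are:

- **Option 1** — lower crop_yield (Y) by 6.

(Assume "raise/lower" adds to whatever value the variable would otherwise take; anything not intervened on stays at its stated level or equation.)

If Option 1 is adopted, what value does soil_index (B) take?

Option 1 (Y − 6):
  X = 52
  Y = 46 − 6 = 40
  F = 4 + 4·52 − 40 = 172
  J = 116 − 4·52 − 4·40 − 6·172 = -1284
  B = 26 + 3·40 + 2·172 + 6·(-1284) = -7214

-7214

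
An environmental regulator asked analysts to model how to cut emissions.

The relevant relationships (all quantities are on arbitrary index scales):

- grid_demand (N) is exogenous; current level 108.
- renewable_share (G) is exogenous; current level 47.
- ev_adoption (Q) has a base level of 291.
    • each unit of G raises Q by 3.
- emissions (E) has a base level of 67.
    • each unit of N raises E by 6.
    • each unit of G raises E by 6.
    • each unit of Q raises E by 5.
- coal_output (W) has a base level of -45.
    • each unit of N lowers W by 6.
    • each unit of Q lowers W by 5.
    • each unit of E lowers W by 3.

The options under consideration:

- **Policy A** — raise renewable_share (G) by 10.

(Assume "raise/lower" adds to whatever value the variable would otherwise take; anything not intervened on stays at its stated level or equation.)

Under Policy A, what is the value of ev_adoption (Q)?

462

Policy A (G + 10):
  G = 47 + 10 = 57
  Q = 291 + 3·57 = 462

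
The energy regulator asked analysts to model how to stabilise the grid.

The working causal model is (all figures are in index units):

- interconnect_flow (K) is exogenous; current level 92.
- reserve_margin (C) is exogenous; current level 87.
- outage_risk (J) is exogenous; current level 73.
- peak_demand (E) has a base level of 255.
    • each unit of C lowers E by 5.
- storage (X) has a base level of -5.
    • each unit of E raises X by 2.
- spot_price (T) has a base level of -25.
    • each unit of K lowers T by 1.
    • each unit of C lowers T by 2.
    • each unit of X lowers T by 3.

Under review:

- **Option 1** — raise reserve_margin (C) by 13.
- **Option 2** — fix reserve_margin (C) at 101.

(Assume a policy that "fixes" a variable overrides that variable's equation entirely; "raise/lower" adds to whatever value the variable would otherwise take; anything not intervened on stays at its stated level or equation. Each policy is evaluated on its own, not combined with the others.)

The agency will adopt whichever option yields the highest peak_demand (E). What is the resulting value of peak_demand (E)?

Option 1 (C + 13):
  C = 87 + 13 = 100
  E = 255 − 5·100 = -245
Option 2 (C := 101):
  C = 101
  E = 255 − 5·101 = -250
Comparing — Option 1: E=-245, Option 2: E=-250. Highest is -245 (Option 1).

-245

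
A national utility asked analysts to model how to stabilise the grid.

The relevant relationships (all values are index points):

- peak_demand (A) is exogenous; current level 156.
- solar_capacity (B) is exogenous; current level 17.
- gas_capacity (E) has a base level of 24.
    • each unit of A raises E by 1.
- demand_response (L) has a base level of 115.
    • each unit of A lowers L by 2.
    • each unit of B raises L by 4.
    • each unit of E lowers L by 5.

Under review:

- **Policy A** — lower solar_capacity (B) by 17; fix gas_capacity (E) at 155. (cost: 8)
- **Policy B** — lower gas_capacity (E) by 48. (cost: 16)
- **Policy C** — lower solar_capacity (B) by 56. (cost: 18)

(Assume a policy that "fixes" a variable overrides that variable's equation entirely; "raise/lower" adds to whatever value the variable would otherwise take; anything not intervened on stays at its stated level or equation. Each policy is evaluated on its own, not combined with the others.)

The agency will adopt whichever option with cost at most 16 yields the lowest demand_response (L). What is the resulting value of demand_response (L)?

Policy A (B − 17, E := 155):
  A = 156
  B = 17 − 17 = 0
  E = 155
  L = 115 − 2·156 + 4·0 − 5·155 = -972
Policy B (E − 48):
  A = 156
  B = 17
  E = 24 + 156 (−48 from intervention) = 132
  L = 115 − 2·156 + 4·17 − 5·132 = -789
Comparing — Policy A: L=-972, Policy B: L=-789. Lowest is -972 (Policy A).

-972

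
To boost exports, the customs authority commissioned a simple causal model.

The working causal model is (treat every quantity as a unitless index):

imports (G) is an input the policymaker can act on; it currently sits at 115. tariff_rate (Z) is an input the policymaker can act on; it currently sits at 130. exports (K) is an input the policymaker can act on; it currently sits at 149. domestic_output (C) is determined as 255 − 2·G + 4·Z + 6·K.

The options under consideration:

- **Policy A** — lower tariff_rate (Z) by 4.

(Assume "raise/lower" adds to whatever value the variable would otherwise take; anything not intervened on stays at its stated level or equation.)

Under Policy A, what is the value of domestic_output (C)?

Policy A (Z − 4):
  G = 115
  Z = 130 − 4 = 126
  K = 149
  C = 255 − 2·115 + 4·126 + 6·149 = 1423

1423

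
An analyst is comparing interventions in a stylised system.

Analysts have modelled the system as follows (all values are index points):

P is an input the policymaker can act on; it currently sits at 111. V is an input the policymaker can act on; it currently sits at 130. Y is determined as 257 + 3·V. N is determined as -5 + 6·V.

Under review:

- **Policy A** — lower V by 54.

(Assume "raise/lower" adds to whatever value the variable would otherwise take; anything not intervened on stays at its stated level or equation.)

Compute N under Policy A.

451

Policy A (V − 54):
  V = 130 − 54 = 76
  N = -5 + 6·76 = 451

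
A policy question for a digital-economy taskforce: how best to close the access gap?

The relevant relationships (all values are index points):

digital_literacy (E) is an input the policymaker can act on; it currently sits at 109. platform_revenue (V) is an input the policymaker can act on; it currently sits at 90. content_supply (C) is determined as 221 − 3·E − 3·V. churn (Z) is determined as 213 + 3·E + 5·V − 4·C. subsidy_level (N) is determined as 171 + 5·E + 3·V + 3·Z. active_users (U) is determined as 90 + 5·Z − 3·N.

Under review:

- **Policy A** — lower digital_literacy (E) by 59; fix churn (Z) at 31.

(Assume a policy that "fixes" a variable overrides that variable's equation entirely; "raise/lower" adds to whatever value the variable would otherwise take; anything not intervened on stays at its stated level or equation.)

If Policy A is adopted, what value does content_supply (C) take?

Policy A (E − 59, Z := 31):
  E = 109 − 59 = 50
  V = 90
  C = 221 − 3·50 − 3·90 = -199

-199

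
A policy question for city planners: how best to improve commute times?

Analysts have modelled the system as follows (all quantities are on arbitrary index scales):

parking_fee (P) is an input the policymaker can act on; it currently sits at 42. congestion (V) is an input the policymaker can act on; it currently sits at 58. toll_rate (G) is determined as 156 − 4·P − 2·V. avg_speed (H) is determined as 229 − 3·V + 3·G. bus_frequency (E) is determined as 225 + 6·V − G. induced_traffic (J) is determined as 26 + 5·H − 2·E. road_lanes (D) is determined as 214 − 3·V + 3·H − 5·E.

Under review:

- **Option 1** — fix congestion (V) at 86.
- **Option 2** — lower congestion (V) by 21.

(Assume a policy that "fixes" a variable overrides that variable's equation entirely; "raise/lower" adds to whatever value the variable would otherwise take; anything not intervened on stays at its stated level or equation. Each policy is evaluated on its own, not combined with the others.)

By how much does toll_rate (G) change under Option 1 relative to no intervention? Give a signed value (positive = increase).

Baseline:
  P = 42
  V = 58
  G = 156 − 4·42 − 2·58 = -128
Option 1 (V := 86):
  P = 42
  V = 86
  G = 156 − 4·42 − 2·86 = -184
Change in G: -184 − (-128) = -56

-56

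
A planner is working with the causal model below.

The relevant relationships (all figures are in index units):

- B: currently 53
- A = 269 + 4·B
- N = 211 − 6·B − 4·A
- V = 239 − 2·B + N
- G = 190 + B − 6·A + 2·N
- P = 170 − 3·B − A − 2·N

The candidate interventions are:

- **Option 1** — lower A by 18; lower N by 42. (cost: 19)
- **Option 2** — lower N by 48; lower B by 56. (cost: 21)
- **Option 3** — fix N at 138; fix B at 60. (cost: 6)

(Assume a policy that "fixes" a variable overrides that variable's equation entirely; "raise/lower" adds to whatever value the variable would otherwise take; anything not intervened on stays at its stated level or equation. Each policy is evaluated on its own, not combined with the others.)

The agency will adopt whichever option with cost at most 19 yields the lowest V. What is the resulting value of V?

Option 1 (A − 18, N − 42):
  B = 53
  A = 269 + 4·53 (−18 from intervention) = 463
  N = 211 − 6·53 − 4·463 (−42 from intervention) = -2001
  V = 239 − 2·53 + (-2001) = -1868
Option 3 (N := 138, B := 60):
  B = 60
  A = 269 + 4·60 = 509
  N = 138
  V = 239 − 2·60 + 138 = 257
Comparing — Option 1: V=-1868, Option 3: V=257. Lowest is -1868 (Option 1).

-1868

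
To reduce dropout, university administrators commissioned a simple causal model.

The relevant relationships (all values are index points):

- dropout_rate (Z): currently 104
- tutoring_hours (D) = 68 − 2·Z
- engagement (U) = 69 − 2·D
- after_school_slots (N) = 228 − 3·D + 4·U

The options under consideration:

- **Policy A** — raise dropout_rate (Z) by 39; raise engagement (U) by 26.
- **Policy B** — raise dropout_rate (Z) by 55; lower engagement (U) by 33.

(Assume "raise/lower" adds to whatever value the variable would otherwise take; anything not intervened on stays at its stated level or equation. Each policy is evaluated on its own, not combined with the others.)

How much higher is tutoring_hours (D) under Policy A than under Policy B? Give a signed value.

Policy A (Z + 39, U + 26):
  Z = 104 + 39 = 143
  D = 68 − 2·143 = -218
Policy B (Z + 55, U − 33):
  Z = 104 + 55 = 159
  D = 68 − 2·159 = -250
D: -218 − (-250) = 32

32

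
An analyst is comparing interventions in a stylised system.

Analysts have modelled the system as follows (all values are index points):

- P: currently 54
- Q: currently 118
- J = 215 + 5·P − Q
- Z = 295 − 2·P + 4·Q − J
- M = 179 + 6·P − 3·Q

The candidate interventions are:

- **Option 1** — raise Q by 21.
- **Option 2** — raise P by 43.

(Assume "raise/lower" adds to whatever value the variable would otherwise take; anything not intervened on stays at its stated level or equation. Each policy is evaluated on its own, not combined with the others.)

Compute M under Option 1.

Option 1 (Q + 21):
  P = 54
  Q = 118 + 21 = 139
  M = 179 + 6·54 − 3·139 = 86

86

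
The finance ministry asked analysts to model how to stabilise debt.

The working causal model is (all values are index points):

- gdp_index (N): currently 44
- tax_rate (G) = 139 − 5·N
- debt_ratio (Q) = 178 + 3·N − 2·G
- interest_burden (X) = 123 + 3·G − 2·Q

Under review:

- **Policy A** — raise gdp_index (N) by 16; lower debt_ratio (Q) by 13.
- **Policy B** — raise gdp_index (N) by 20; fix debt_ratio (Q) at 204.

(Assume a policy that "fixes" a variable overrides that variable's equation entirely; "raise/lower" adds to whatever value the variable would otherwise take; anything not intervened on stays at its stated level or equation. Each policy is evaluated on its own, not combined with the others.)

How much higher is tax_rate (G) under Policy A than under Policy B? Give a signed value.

Policy A (N + 16, Q − 13):
  N = 44 + 16 = 60
  G = 139 − 5·60 = -161
Policy B (N + 20, Q := 204):
  N = 44 + 20 = 64
  G = 139 − 5·64 = -181
G: -161 − (-181) = 20

20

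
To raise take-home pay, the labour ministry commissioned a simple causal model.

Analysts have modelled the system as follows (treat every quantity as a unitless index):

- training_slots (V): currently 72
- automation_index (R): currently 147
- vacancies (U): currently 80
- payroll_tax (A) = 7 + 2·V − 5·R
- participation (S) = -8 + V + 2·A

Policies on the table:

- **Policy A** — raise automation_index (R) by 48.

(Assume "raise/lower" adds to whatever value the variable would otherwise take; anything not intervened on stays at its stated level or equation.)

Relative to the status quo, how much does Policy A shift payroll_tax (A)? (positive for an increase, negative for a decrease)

-240

Baseline:
  V = 72
  R = 147
  A = 7 + 2·72 − 5·147 = -584
Policy A (R + 48):
  V = 72
  R = 147 + 48 = 195
  A = 7 + 2·72 − 5·195 = -824
Change in A: -824 − (-584) = -240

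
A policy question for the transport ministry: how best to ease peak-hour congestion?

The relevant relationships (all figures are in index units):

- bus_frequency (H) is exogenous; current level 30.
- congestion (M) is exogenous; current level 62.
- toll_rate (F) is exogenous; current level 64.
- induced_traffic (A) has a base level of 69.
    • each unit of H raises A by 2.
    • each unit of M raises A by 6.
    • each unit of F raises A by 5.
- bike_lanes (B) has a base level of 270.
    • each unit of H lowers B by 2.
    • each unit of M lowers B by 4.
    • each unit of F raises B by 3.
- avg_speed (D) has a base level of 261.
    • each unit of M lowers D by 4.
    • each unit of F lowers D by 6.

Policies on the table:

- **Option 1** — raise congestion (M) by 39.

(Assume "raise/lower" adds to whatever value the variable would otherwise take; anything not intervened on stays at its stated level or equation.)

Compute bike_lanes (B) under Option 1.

Option 1 (M + 39):
  H = 30
  M = 62 + 39 = 101
  F = 64
  B = 270 − 2·30 − 4·101 + 3·64 = -2

-2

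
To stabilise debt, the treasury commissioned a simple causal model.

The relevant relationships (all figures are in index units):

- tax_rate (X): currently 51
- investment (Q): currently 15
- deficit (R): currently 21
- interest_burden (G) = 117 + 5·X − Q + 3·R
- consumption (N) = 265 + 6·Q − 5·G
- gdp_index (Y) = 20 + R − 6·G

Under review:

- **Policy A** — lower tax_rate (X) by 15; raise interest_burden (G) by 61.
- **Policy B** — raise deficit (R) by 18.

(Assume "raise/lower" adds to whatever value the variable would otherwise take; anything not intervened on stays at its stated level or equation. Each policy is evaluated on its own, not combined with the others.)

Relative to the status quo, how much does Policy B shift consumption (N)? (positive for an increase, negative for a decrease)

Baseline:
  X = 51
  Q = 15
  R = 21
  G = 117 + 5·51 − 15 + 3·21 = 420
  N = 265 + 6·15 − 5·420 = -1745
Policy B (R + 18):
  X = 51
  Q = 15
  R = 21 + 18 = 39
  G = 117 + 5·51 − 15 + 3·39 = 474
  N = 265 + 6·15 − 5·474 = -2015
Change in N: -2015 − (-1745) = -270

-270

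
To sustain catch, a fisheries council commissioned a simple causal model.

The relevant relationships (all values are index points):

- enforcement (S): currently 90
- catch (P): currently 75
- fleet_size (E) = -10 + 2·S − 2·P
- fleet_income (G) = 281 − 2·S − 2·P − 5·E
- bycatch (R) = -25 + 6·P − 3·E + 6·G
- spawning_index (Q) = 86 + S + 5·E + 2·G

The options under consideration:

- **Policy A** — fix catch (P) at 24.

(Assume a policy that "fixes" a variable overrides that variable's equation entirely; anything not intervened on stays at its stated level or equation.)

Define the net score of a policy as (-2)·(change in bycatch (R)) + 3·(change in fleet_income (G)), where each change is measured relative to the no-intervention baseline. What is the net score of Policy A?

4896

Baseline:
  S = 90
  P = 75
  E = -10 + 2·90 − 2·75 = 20
  G = 281 − 2·90 − 2·75 − 5·20 = -149
  R = -25 + 6·75 − 3·20 + 6·(-149) = -529
Policy A (P := 24):
  S = 90
  P = 24
  E = -10 + 2·90 − 2·24 = 122
  G = 281 − 2·90 − 2·24 − 5·122 = -557
  R = -25 + 6·24 − 3·122 + 6·(-557) = -3589
ΔR = -3589 − (-529) = -3060; ΔG = -557 − (-149) = -408
Score = (-2)·(-3060) + 3·(-408) = 4896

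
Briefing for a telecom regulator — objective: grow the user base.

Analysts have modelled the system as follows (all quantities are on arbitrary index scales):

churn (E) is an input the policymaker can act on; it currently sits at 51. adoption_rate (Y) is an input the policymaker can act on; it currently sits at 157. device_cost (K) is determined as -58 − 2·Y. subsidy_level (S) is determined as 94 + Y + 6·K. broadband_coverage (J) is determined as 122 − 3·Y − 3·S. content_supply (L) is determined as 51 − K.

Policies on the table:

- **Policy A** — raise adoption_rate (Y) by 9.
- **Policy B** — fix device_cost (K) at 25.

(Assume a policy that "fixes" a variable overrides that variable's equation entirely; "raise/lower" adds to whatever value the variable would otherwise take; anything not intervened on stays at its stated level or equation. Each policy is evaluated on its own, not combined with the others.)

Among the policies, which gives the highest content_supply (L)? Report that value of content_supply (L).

441

Policy A (Y + 9):
  Y = 157 + 9 = 166
  K = -58 − 2·166 = -390
  L = 51 − (-390) = 441
Policy B (K := 25):
  Y = 157
  K = 25
  L = 51 − 25 = 26
Comparing — Policy A: L=441, Policy B: L=26. Highest is 441 (Policy A).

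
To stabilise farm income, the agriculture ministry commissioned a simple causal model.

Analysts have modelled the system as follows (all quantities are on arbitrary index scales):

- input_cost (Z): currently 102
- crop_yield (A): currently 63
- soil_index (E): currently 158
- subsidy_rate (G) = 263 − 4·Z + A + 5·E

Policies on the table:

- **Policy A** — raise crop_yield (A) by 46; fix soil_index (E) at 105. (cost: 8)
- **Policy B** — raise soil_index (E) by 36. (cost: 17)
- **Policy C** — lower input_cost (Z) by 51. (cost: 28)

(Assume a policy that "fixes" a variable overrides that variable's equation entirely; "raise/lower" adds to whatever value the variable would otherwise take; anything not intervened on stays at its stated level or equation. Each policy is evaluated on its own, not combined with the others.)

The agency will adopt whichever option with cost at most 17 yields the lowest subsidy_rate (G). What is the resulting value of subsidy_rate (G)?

Policy A (A + 46, E := 105):
  Z = 102
  A = 63 + 46 = 109
  E = 105
  G = 263 − 4·102 + 109 + 5·105 = 489
Policy B (E + 36):
  Z = 102
  A = 63
  E = 158 + 36 = 194
  G = 263 − 4·102 + 63 + 5·194 = 888
Comparing — Policy A: G=489, Policy B: G=888. Lowest is 489 (Policy A).

489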